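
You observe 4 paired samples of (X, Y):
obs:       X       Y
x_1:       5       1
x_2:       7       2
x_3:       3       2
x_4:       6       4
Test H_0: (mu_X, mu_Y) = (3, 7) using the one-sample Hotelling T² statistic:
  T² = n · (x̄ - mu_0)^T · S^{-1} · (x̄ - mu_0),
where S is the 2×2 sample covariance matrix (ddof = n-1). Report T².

Step 1 — sample mean vector:
  mean(X) = (5 + 7 + 3 + 6) / 4 = 21/4 = 5.25
  mean(Y) = (1 + 2 + 2 + 4) / 4 = 9/4 = 2.25
  x̄ = (5.25, 2.25),  deviation x̄ - mu_0 = (5.25, 2.25) - (3, 7) = (2.25, -4.75).

Step 2 — sample covariance matrix, S[i,j] = (1/(n-1)) · Σ_k (x_{k,i} - mean_i) · (x_{k,j} - mean_j), divisor n-1 = 3:
  S[X,X] = ((-0.25)·(-0.25) + (1.75)·(1.75) + (-2.25)·(-2.25) + (0.75)·(0.75)) / 3 = 8.75/3 = 2.9167
  S[X,Y] = ((-0.25)·(-1.25) + (1.75)·(-0.25) + (-2.25)·(-0.25) + (0.75)·(1.75)) / 3 = 1.75/3 = 0.5833
  S[Y,Y] = ((-1.25)·(-1.25) + (-0.25)·(-0.25) + (-0.25)·(-0.25) + (1.75)·(1.75)) / 3 = 4.75/3 = 1.5833
  S = [[2.9167, 0.5833],
 [0.5833, 1.5833]].

Step 3 — invert S. det(S) = 2.9167·1.5833 - (0.5833)² = 4.2778.
  S^{-1} = (1/det) · [[d, -b], [-b, a]] = [[0.3701, -0.1364],
 [-0.1364, 0.6818]].

Step 4 — quadratic form (x̄ - mu_0)^T · S^{-1} · (x̄ - mu_0):
  S^{-1} · (x̄ - mu_0) = (1.4805, -3.5455),
  (x̄ - mu_0)^T · [...] = (2.25)·(1.4805) + (-4.75)·(-3.5455) = 20.1721.

Step 5 — scale by n: T² = 4 · 20.1721 = 80.6883.

T² ≈ 80.6883


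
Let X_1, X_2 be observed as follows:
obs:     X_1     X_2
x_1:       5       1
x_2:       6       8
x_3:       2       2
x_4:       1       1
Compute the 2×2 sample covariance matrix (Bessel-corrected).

Step 1 — column means:
  mean(X_1) = (5 + 6 + 2 + 1) / 4 = 14/4 = 3.5
  mean(X_2) = (1 + 8 + 2 + 1) / 4 = 12/4 = 3

Step 2 — sample covariance S[i,j] = (1/(n-1)) · Σ_k (x_{k,i} - mean_i) · (x_{k,j} - mean_j), with n-1 = 3.
  S[X_1,X_1] = ((1.5)·(1.5) + (2.5)·(2.5) + (-1.5)·(-1.5) + (-2.5)·(-2.5)) / 3 = 17/3 = 5.6667
  S[X_1,X_2] = ((1.5)·(-2) + (2.5)·(5) + (-1.5)·(-1) + (-2.5)·(-2)) / 3 = 16/3 = 5.3333
  S[X_2,X_2] = ((-2)·(-2) + (5)·(5) + (-1)·(-1) + (-2)·(-2)) / 3 = 34/3 = 11.3333

S is symmetric (S[j,i] = S[i,j]). Assembling:

S = [[5.6667, 5.3333],
 [5.3333, 11.3333]]


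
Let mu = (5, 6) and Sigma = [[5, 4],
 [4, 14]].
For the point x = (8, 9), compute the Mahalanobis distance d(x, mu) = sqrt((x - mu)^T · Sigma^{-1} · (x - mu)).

Step 1 — centre the observation: (x - mu) = (3, 3).

Step 2 — invert Sigma. det(Sigma) = 5·14 - (4)² = 54.
  Sigma^{-1} = (1/det) · [[d, -b], [-b, a]] = [[0.2593, -0.0741],
 [-0.0741, 0.0926]].

Step 3 — form the quadratic (x - mu)^T · Sigma^{-1} · (x - mu):
  Sigma^{-1} · (x - mu) = (0.5556, 0.0556).
  (x - mu)^T · [Sigma^{-1} · (x - mu)] = (3)·(0.5556) + (3)·(0.0556) = 1.8333.

Step 4 — take square root: d = √(1.8333) ≈ 1.354.

d(x, mu) = √(1.8333) ≈ 1.354


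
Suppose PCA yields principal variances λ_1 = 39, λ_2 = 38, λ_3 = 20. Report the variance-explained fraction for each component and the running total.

Step 1 — total variance = trace(Sigma) = Σ λ_i = 39 + 38 + 20 = 97.

Step 2 — fraction explained by component i = λ_i / Σ λ:
  PC1: 39/97 = 0.4021
  PC2: 38/97 = 0.3918
  PC3: 20/97 = 0.2062

Step 3 — cumulative fraction after k components = (λ_1 + ... + λ_k) / Σ λ:
  k = 1: 39/97 = 0.4021
  k = 2: (39 + 38)/97 = 77/97 = 0.7938
  k = 3: (39 + 38 + 20)/97 = 97/97 = 1

Summary (fraction, with percent):

explained: PC1 0.4021 (40.21%), PC2 0.3918 (39.18%), PC3 0.2062 (20.62%);  cumulative: 0.4021, 0.7938, 1


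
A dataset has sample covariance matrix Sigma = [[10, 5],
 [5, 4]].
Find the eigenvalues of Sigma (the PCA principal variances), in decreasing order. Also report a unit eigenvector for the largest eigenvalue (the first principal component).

Step 1 — characteristic polynomial of 2×2 Sigma:
  det(Sigma - λI) = λ² - trace · λ + det = 0.
  trace = 10 + 4 = 14, det = 10·4 - (5)² = 15.
Step 2 — discriminant:
  Δ = trace² - 4·det = 196 - 60 = 136.
Step 3 — eigenvalues:
  λ = (trace ± √Δ)/2 = (14 ± 11.6619)/2,
  λ_1 = 12.831,  λ_2 = 1.169.

Step 4 — unit eigenvector for λ_1: solve (Sigma - λ_1 I)v = 0. First row:
  (10 - 12.831)·v_x + (5)·v_y = 0, i.e. (-2.831)·v_x + (5)·v_y = 0,
  so v ∝ (b, λ_1 - a) = (5, 2.831) = u.
  ||u|| = √((5)² + (2.831)²) = √(33.0143) ≈ 5.7458,
  v_1 = u/||u|| ≈ (0.8702, 0.4927) (||v_1|| = 1).

λ_1 = 12.831,  λ_2 = 1.169;  v_1 ≈ (0.8702, 0.4927)


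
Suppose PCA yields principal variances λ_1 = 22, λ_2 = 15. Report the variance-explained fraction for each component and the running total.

Step 1 — total variance = trace(Sigma) = Σ λ_i = 22 + 15 = 37.

Step 2 — fraction explained by component i = λ_i / Σ λ:
  PC1: 22/37 = 0.5946
  PC2: 15/37 = 0.4054

Step 3 — cumulative fraction after k components = (λ_1 + ... + λ_k) / Σ λ:
  k = 1: 22/37 = 0.5946
  k = 2: (22 + 15)/37 = 37/37 = 1

Summary (fraction, with percent):

explained: PC1 0.5946 (59.46%), PC2 0.4054 (40.54%);  cumulative: 0.5946, 1


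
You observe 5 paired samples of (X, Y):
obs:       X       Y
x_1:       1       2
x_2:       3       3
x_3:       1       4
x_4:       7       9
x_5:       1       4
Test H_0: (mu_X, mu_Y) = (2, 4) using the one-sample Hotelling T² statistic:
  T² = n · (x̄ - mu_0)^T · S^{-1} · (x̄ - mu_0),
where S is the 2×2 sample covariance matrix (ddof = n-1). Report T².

Step 1 — sample mean vector:
  mean(X) = (1 + 3 + 1 + 7 + 1) / 5 = 13/5 = 2.6
  mean(Y) = (2 + 3 + 4 + 9 + 4) / 5 = 22/5 = 4.4
  x̄ = (2.6, 4.4),  deviation x̄ - mu_0 = (2.6, 4.4) - (2, 4) = (0.6, 0.4).

Step 2 — sample covariance matrix, S[i,j] = (1/(n-1)) · Σ_k (x_{k,i} - mean_i) · (x_{k,j} - mean_j), divisor n-1 = 4:
  S[X,X] = ((-1.6)·(-1.6) + (0.4)·(0.4) + (-1.6)·(-1.6) + (4.4)·(4.4) + (-1.6)·(-1.6)) / 4 = 27.2/4 = 6.8
  S[X,Y] = ((-1.6)·(-2.4) + (0.4)·(-1.4) + (-1.6)·(-0.4) + (4.4)·(4.6) + (-1.6)·(-0.4)) / 4 = 24.8/4 = 6.2
  S[Y,Y] = ((-2.4)·(-2.4) + (-1.4)·(-1.4) + (-0.4)·(-0.4) + (4.6)·(4.6) + (-0.4)·(-0.4)) / 4 = 29.2/4 = 7.3
  S = [[6.8, 6.2],
 [6.2, 7.3]].

Step 3 — invert S. det(S) = 6.8·7.3 - (6.2)² = 11.2.
  S^{-1} = (1/det) · [[d, -b], [-b, a]] = [[0.6518, -0.5536],
 [-0.5536, 0.6071]].

Step 4 — quadratic form (x̄ - mu_0)^T · S^{-1} · (x̄ - mu_0):
  S^{-1} · (x̄ - mu_0) = (0.1696, -0.0893),
  (x̄ - mu_0)^T · [...] = (0.6)·(0.1696) + (0.4)·(-0.0893) = 0.0661.

Step 5 — scale by n: T² = 5 · 0.0661 = 0.3304.

T² ≈ 0.3304


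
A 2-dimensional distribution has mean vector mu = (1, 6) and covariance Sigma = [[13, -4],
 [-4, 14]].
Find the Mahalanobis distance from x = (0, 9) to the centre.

Step 1 — centre the observation: (x - mu) = (-1, 3).

Step 2 — invert Sigma. det(Sigma) = 13·14 - (-4)² = 166.
  Sigma^{-1} = (1/det) · [[d, -b], [-b, a]] = [[0.0843, 0.0241],
 [0.0241, 0.0783]].

Step 3 — form the quadratic (x - mu)^T · Sigma^{-1} · (x - mu):
  Sigma^{-1} · (x - mu) = (-0.012, 0.2108).
  (x - mu)^T · [Sigma^{-1} · (x - mu)] = (-1)·(-0.012) + (3)·(0.2108) = 0.6446.

Step 4 — take square root: d = √(0.6446) ≈ 0.8029.

d(x, mu) = √(0.6446) ≈ 0.8029


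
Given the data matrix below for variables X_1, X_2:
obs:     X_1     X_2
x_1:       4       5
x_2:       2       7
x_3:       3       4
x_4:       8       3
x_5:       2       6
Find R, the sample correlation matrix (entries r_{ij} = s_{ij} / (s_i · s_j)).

Step 1 — column means:
  mean(X_1) = (4 + 2 + 3 + 8 + 2) / 5 = 19/5 = 3.8
  mean(X_2) = (5 + 7 + 4 + 3 + 6) / 5 = 25/5 = 5

Step 2 — sample variances and covariances s[i,j] = (1/(n-1)) · Σ_k (x_{k,i} - mean_i) · (x_{k,j} - mean_j), with n-1 = 4:
  s[X_1,X_1] = ((0.2)·(0.2) + (-1.8)·(-1.8) + (-0.8)·(-0.8) + (4.2)·(4.2) + (-1.8)·(-1.8)) / 4 = 24.8/4 = 6.2
  s[X_1,X_2] = ((0.2)·(0) + (-1.8)·(2) + (-0.8)·(-1) + (4.2)·(-2) + (-1.8)·(1)) / 4 = -13/4 = -3.25
  s[X_2,X_2] = ((0)·(0) + (2)·(2) + (-1)·(-1) + (-2)·(-2) + (1)·(1)) / 4 = 10/4 = 2.5
  Sample standard deviations s_i = √(s[i,i]):
  s(X_1) = √(6.2) = 2.49
  s(X_2) = √(2.5) = 1.5811

Step 3 — r_{ij} = s_{ij} / (s_i · s_j):
  r[X_1,X_1] = 1 (diagonal).
  r[X_1,X_2] = -3.25 / (2.49 · 1.5811) = -3.25 / 3.937 = -0.8255
  r[X_2,X_2] = 1 (diagonal).

R is symmetric with unit diagonal. Assembling:

R = [[1, -0.8255],
 [-0.8255, 1]]


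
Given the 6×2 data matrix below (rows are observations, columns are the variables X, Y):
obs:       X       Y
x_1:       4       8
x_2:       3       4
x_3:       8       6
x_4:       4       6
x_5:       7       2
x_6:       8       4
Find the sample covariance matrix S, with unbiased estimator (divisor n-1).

Step 1 — column means:
  mean(X) = (4 + 3 + 8 + 4 + 7 + 8) / 6 = 34/6 = 5.6667
  mean(Y) = (8 + 4 + 6 + 6 + 2 + 4) / 6 = 30/6 = 5

Step 2 — sample covariance S[i,j] = (1/(n-1)) · Σ_k (x_{k,i} - mean_i) · (x_{k,j} - mean_j), with n-1 = 5.
  S[X,X] = ((-1.6667)·(-1.6667) + (-2.6667)·(-2.6667) + (2.3333)·(2.3333) + (-1.6667)·(-1.6667) + (1.3333)·(1.3333) + (2.3333)·(2.3333)) / 5 = 25.3333/5 = 5.0667
  S[X,Y] = ((-1.6667)·(3) + (-2.6667)·(-1) + (2.3333)·(1) + (-1.6667)·(1) + (1.3333)·(-3) + (2.3333)·(-1)) / 5 = -8/5 = -1.6
  S[Y,Y] = ((3)·(3) + (-1)·(-1) + (1)·(1) + (1)·(1) + (-3)·(-3) + (-1)·(-1)) / 5 = 22/5 = 4.4

S is symmetric (S[j,i] = S[i,j]). Assembling:

S = [[5.0667, -1.6],
 [-1.6, 4.4]]


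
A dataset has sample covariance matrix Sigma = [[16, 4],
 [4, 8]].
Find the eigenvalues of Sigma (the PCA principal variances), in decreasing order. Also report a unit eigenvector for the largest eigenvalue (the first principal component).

Step 1 — characteristic polynomial of 2×2 Sigma:
  det(Sigma - λI) = λ² - trace · λ + det = 0.
  trace = 16 + 8 = 24, det = 16·8 - (4)² = 112.
Step 2 — discriminant:
  Δ = trace² - 4·det = 576 - 448 = 128.
Step 3 — eigenvalues:
  λ = (trace ± √Δ)/2 = (24 ± 11.3137)/2,
  λ_1 = 17.6569,  λ_2 = 6.3431.

Step 4 — unit eigenvector for λ_1: solve (Sigma - λ_1 I)v = 0. First row:
  (16 - 17.6569)·v_x + (4)·v_y = 0, i.e. (-1.6569)·v_x + (4)·v_y = 0,
  so v ∝ (b, λ_1 - a) = (4, 1.6569) = u.
  ||u|| = √((4)² + (1.6569)²) = √(18.7452) ≈ 4.3296,
  v_1 = u/||u|| ≈ (0.9239, 0.3827) (||v_1|| = 1).

λ_1 = 17.6569,  λ_2 = 6.3431;  v_1 ≈ (0.9239, 0.3827)


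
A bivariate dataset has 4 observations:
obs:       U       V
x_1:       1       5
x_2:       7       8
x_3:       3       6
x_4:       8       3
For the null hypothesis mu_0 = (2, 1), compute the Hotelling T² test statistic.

Step 1 — sample mean vector:
  mean(U) = (1 + 7 + 3 + 8) / 4 = 19/4 = 4.75
  mean(V) = (5 + 8 + 6 + 3) / 4 = 22/4 = 5.5
  x̄ = (4.75, 5.5),  deviation x̄ - mu_0 = (4.75, 5.5) - (2, 1) = (2.75, 4.5).

Step 2 — sample covariance matrix, S[i,j] = (1/(n-1)) · Σ_k (x_{k,i} - mean_i) · (x_{k,j} - mean_j), divisor n-1 = 3:
  S[U,U] = ((-3.75)·(-3.75) + (2.25)·(2.25) + (-1.75)·(-1.75) + (3.25)·(3.25)) / 3 = 32.75/3 = 10.9167
  S[U,V] = ((-3.75)·(-0.5) + (2.25)·(2.5) + (-1.75)·(0.5) + (3.25)·(-2.5)) / 3 = -1.5/3 = -0.5
  S[V,V] = ((-0.5)·(-0.5) + (2.5)·(2.5) + (0.5)·(0.5) + (-2.5)·(-2.5)) / 3 = 13/3 = 4.3333
  S = [[10.9167, -0.5],
 [-0.5, 4.3333]].

Step 3 — invert S. det(S) = 10.9167·4.3333 - (-0.5)² = 47.0556.
  S^{-1} = (1/det) · [[d, -b], [-b, a]] = [[0.0921, 0.0106],
 [0.0106, 0.232]].

Step 4 — quadratic form (x̄ - mu_0)^T · S^{-1} · (x̄ - mu_0):
  S^{-1} · (x̄ - mu_0) = (0.3011, 1.0732),
  (x̄ - mu_0)^T · [...] = (2.75)·(0.3011) + (4.5)·(1.0732) = 5.6573.

Step 5 — scale by n: T² = 4 · 5.6573 = 22.6293.

T² ≈ 22.6293


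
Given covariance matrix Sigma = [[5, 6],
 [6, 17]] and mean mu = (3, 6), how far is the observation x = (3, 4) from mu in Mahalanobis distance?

Step 1 — centre the observation: (x - mu) = (0, -2).

Step 2 — invert Sigma. det(Sigma) = 5·17 - (6)² = 49.
  Sigma^{-1} = (1/det) · [[d, -b], [-b, a]] = [[0.3469, -0.1224],
 [-0.1224, 0.102]].

Step 3 — form the quadratic (x - mu)^T · Sigma^{-1} · (x - mu):
  Sigma^{-1} · (x - mu) = (0.2449, -0.2041).
  (x - mu)^T · [Sigma^{-1} · (x - mu)] = (0)·(0.2449) + (-2)·(-0.2041) = 0.4082.

Step 4 — take square root: d = √(0.4082) ≈ 0.6389.

d(x, mu) = √(0.4082) ≈ 0.6389


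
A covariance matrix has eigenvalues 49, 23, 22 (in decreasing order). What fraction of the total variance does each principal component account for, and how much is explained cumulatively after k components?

Step 1 — total variance = trace(Sigma) = Σ λ_i = 49 + 23 + 22 = 94.

Step 2 — fraction explained by component i = λ_i / Σ λ:
  PC1: 49/94 = 0.5213
  PC2: 23/94 = 0.2447
  PC3: 22/94 = 0.234

Step 3 — cumulative fraction after k components = (λ_1 + ... + λ_k) / Σ λ:
  k = 1: 49/94 = 0.5213
  k = 2: (49 + 23)/94 = 72/94 = 0.766
  k = 3: (49 + 23 + 22)/94 = 94/94 = 1

Summary (fraction, with percent):

explained: PC1 0.5213 (52.13%), PC2 0.2447 (24.47%), PC3 0.234 (23.4%);  cumulative: 0.5213, 0.766, 1


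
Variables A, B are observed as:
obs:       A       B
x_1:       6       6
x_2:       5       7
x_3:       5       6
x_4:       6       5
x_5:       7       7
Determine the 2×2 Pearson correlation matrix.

Step 1 — column means:
  mean(A) = (6 + 5 + 5 + 6 + 7) / 5 = 29/5 = 5.8
  mean(B) = (6 + 7 + 6 + 5 + 7) / 5 = 31/5 = 6.2

Step 2 — sample variances and covariances s[i,j] = (1/(n-1)) · Σ_k (x_{k,i} - mean_i) · (x_{k,j} - mean_j), with n-1 = 4:
  s[A,A] = ((0.2)·(0.2) + (-0.8)·(-0.8) + (-0.8)·(-0.8) + (0.2)·(0.2) + (1.2)·(1.2)) / 4 = 2.8/4 = 0.7
  s[A,B] = ((0.2)·(-0.2) + (-0.8)·(0.8) + (-0.8)·(-0.2) + (0.2)·(-1.2) + (1.2)·(0.8)) / 4 = 0.2/4 = 0.05
  s[B,B] = ((-0.2)·(-0.2) + (0.8)·(0.8) + (-0.2)·(-0.2) + (-1.2)·(-1.2) + (0.8)·(0.8)) / 4 = 2.8/4 = 0.7
  Sample standard deviations s_i = √(s[i,i]):
  s(A) = √(0.7) = 0.8367
  s(B) = √(0.7) = 0.8367

Step 3 — r_{ij} = s_{ij} / (s_i · s_j):
  r[A,A] = 1 (diagonal).
  r[A,B] = 0.05 / (0.8367 · 0.8367) = 0.05 / 0.7 = 0.0714
  r[B,B] = 1 (diagonal).

R is symmetric with unit diagonal. Assembling:

R = [[1, 0.0714],
 [0.0714, 1]]


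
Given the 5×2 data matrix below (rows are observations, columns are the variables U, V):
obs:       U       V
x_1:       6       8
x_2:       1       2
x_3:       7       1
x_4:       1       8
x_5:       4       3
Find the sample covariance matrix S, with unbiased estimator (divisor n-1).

Step 1 — column means:
  mean(U) = (6 + 1 + 7 + 1 + 4) / 5 = 19/5 = 3.8
  mean(V) = (8 + 2 + 1 + 8 + 3) / 5 = 22/5 = 4.4

Step 2 — sample covariance S[i,j] = (1/(n-1)) · Σ_k (x_{k,i} - mean_i) · (x_{k,j} - mean_j), with n-1 = 4.
  S[U,U] = ((2.2)·(2.2) + (-2.8)·(-2.8) + (3.2)·(3.2) + (-2.8)·(-2.8) + (0.2)·(0.2)) / 4 = 30.8/4 = 7.7
  S[U,V] = ((2.2)·(3.6) + (-2.8)·(-2.4) + (3.2)·(-3.4) + (-2.8)·(3.6) + (0.2)·(-1.4)) / 4 = -6.6/4 = -1.65
  S[V,V] = ((3.6)·(3.6) + (-2.4)·(-2.4) + (-3.4)·(-3.4) + (3.6)·(3.6) + (-1.4)·(-1.4)) / 4 = 45.2/4 = 11.3

S is symmetric (S[j,i] = S[i,j]). Assembling:

S = [[7.7, -1.65],
 [-1.65, 11.3]]


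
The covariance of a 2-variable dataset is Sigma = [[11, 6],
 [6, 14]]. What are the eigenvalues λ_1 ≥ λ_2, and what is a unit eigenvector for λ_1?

Step 1 — characteristic polynomial of 2×2 Sigma:
  det(Sigma - λI) = λ² - trace · λ + det = 0.
  trace = 11 + 14 = 25, det = 11·14 - (6)² = 118.
Step 2 — discriminant:
  Δ = trace² - 4·det = 625 - 472 = 153.
Step 3 — eigenvalues:
  λ = (trace ± √Δ)/2 = (25 ± 12.3693)/2,
  λ_1 = 18.6847,  λ_2 = 6.3153.

Step 4 — unit eigenvector for λ_1: solve (Sigma - λ_1 I)v = 0. First row:
  (11 - 18.6847)·v_x + (6)·v_y = 0, i.e. (-7.6847)·v_x + (6)·v_y = 0,
  so v ∝ (b, λ_1 - a) = (6, 7.6847) = u.
  ||u|| = √((6)² + (7.6847)²) = √(95.054) ≈ 9.7496,
  v_1 = u/||u|| ≈ (0.6154, 0.7882) (||v_1|| = 1).

λ_1 = 18.6847,  λ_2 = 6.3153;  v_1 ≈ (0.6154, 0.7882)


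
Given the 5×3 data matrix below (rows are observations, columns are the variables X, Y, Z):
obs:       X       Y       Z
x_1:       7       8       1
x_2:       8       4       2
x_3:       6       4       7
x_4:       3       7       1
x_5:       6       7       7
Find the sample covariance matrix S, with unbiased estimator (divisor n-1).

Step 1 — column means:
  mean(X) = (7 + 8 + 6 + 3 + 6) / 5 = 30/5 = 6
  mean(Y) = (8 + 4 + 4 + 7 + 7) / 5 = 30/5 = 6
  mean(Z) = (1 + 2 + 7 + 1 + 7) / 5 = 18/5 = 3.6

Step 2 — sample covariance S[i,j] = (1/(n-1)) · Σ_k (x_{k,i} - mean_i) · (x_{k,j} - mean_j), with n-1 = 4.
  S[X,X] = ((1)·(1) + (2)·(2) + (0)·(0) + (-3)·(-3) + (0)·(0)) / 4 = 14/4 = 3.5
  S[X,Y] = ((1)·(2) + (2)·(-2) + (0)·(-2) + (-3)·(1) + (0)·(1)) / 4 = -5/4 = -1.25
  S[X,Z] = ((1)·(-2.6) + (2)·(-1.6) + (0)·(3.4) + (-3)·(-2.6) + (0)·(3.4)) / 4 = 2/4 = 0.5
  S[Y,Y] = ((2)·(2) + (-2)·(-2) + (-2)·(-2) + (1)·(1) + (1)·(1)) / 4 = 14/4 = 3.5
  S[Y,Z] = ((2)·(-2.6) + (-2)·(-1.6) + (-2)·(3.4) + (1)·(-2.6) + (1)·(3.4)) / 4 = -8/4 = -2
  S[Z,Z] = ((-2.6)·(-2.6) + (-1.6)·(-1.6) + (3.4)·(3.4) + (-2.6)·(-2.6) + (3.4)·(3.4)) / 4 = 39.2/4 = 9.8

S is symmetric (S[j,i] = S[i,j]). Assembling:

S = [[3.5, -1.25, 0.5],
 [-1.25, 3.5, -2],
 [0.5, -2, 9.8]]


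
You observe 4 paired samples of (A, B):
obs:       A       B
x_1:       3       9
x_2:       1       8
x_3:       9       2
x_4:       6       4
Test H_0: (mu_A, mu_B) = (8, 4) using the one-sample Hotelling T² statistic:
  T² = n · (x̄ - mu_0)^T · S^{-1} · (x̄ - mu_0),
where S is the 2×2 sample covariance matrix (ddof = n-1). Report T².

Step 1 — sample mean vector:
  mean(A) = (3 + 1 + 9 + 6) / 4 = 19/4 = 4.75
  mean(B) = (9 + 8 + 2 + 4) / 4 = 23/4 = 5.75
  x̄ = (4.75, 5.75),  deviation x̄ - mu_0 = (4.75, 5.75) - (8, 4) = (-3.25, 1.75).

Step 2 — sample covariance matrix, S[i,j] = (1/(n-1)) · Σ_k (x_{k,i} - mean_i) · (x_{k,j} - mean_j), divisor n-1 = 3:
  S[A,A] = ((-1.75)·(-1.75) + (-3.75)·(-3.75) + (4.25)·(4.25) + (1.25)·(1.25)) / 3 = 36.75/3 = 12.25
  S[A,B] = ((-1.75)·(3.25) + (-3.75)·(2.25) + (4.25)·(-3.75) + (1.25)·(-1.75)) / 3 = -32.25/3 = -10.75
  S[B,B] = ((3.25)·(3.25) + (2.25)·(2.25) + (-3.75)·(-3.75) + (-1.75)·(-1.75)) / 3 = 32.75/3 = 10.9167
  S = [[12.25, -10.75],
 [-10.75, 10.9167]].

Step 3 — invert S. det(S) = 12.25·10.9167 - (-10.75)² = 18.1667.
  S^{-1} = (1/det) · [[d, -b], [-b, a]] = [[0.6009, 0.5917],
 [0.5917, 0.6743]].

Step 4 — quadratic form (x̄ - mu_0)^T · S^{-1} · (x̄ - mu_0):
  S^{-1} · (x̄ - mu_0) = (-0.9174, -0.7431),
  (x̄ - mu_0)^T · [...] = (-3.25)·(-0.9174) + (1.75)·(-0.7431) = 1.6812.

Step 5 — scale by n: T² = 4 · 1.6812 = 6.7248.

T² ≈ 6.7248


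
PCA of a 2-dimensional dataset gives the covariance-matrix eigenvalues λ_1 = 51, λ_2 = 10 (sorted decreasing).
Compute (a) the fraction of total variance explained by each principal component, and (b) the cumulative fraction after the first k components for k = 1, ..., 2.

Step 1 — total variance = trace(Sigma) = Σ λ_i = 51 + 10 = 61.

Step 2 — fraction explained by component i = λ_i / Σ λ:
  PC1: 51/61 = 0.8361
  PC2: 10/61 = 0.1639

Step 3 — cumulative fraction after k components = (λ_1 + ... + λ_k) / Σ λ:
  k = 1: 51/61 = 0.8361
  k = 2: (51 + 10)/61 = 61/61 = 1

Summary (fraction, with percent):

explained: PC1 0.8361 (83.61%), PC2 0.1639 (16.39%);  cumulative: 0.8361, 1


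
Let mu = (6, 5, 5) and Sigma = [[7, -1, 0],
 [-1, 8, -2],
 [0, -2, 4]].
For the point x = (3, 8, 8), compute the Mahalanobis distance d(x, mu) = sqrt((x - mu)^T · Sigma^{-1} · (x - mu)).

Step 1 — centre the observation: (x - mu) = (-3, 3, 3).

Step 2 — invert Sigma (cofactor / det for 3×3, or solve directly):
  Sigma^{-1} = [[0.1458, 0.0208, 0.0104],
 [0.0208, 0.1458, 0.0729],
 [0.0104, 0.0729, 0.2865]].

Step 3 — form the quadratic (x - mu)^T · Sigma^{-1} · (x - mu):
  Sigma^{-1} · (x - mu) = (-0.3437, 0.5938, 1.0469).
  (x - mu)^T · [Sigma^{-1} · (x - mu)] = (-3)·(-0.3437) + (3)·(0.5938) + (3)·(1.0469) = 5.9531.

Step 4 — take square root: d = √(5.9531) ≈ 2.4399.

d(x, mu) = √(5.9531) ≈ 2.4399


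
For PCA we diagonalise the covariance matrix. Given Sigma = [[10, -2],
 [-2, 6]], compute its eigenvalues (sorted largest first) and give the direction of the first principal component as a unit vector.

Step 1 — characteristic polynomial of 2×2 Sigma:
  det(Sigma - λI) = λ² - trace · λ + det = 0.
  trace = 10 + 6 = 16, det = 10·6 - (-2)² = 56.
Step 2 — discriminant:
  Δ = trace² - 4·det = 256 - 224 = 32.
Step 3 — eigenvalues:
  λ = (trace ± √Δ)/2 = (16 ± 5.6569)/2,
  λ_1 = 10.8284,  λ_2 = 5.1716.

Step 4 — unit eigenvector for λ_1: solve (Sigma - λ_1 I)v = 0. First row:
  (10 - 10.8284)·v_x + (-2)·v_y = 0, i.e. (-0.8284)·v_x + (-2)·v_y = 0,
  so v ∝ (b, λ_1 - a) = (-2, 0.8284); multiply by -1 so the first entry is positive: u = (2, -0.8284).
  ||u|| = √((2)² + (-0.8284)²) = √(4.6863) ≈ 2.1648,
  v_1 = u/||u|| ≈ (0.9239, -0.3827) (||v_1|| = 1).

λ_1 = 10.8284,  λ_2 = 5.1716;  v_1 ≈ (0.9239, -0.3827)


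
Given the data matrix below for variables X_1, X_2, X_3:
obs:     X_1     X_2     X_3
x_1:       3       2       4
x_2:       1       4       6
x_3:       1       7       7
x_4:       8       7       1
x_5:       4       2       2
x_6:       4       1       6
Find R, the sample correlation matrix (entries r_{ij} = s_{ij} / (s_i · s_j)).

Step 1 — column means:
  mean(X_1) = (3 + 1 + 1 + 8 + 4 + 4) / 6 = 21/6 = 3.5
  mean(X_2) = (2 + 4 + 7 + 7 + 2 + 1) / 6 = 23/6 = 3.8333
  mean(X_3) = (4 + 6 + 7 + 1 + 2 + 6) / 6 = 26/6 = 4.3333

Step 2 — sample variances and covariances s[i,j] = (1/(n-1)) · Σ_k (x_{k,i} - mean_i) · (x_{k,j} - mean_j), with n-1 = 5:
  s[X_1,X_1] = ((-0.5)·(-0.5) + (-2.5)·(-2.5) + (-2.5)·(-2.5) + (4.5)·(4.5) + (0.5)·(0.5) + (0.5)·(0.5)) / 5 = 33.5/5 = 6.7
  s[X_1,X_2] = ((-0.5)·(-1.8333) + (-2.5)·(0.1667) + (-2.5)·(3.1667) + (4.5)·(3.1667) + (0.5)·(-1.8333) + (0.5)·(-2.8333)) / 5 = 4.5/5 = 0.9
  s[X_1,X_3] = ((-0.5)·(-0.3333) + (-2.5)·(1.6667) + (-2.5)·(2.6667) + (4.5)·(-3.3333) + (0.5)·(-2.3333) + (0.5)·(1.6667)) / 5 = -26/5 = -5.2
  s[X_2,X_2] = ((-1.8333)·(-1.8333) + (0.1667)·(0.1667) + (3.1667)·(3.1667) + (3.1667)·(3.1667) + (-1.8333)·(-1.8333) + (-2.8333)·(-2.8333)) / 5 = 34.8333/5 = 6.9667
  s[X_2,X_3] = ((-1.8333)·(-0.3333) + (0.1667)·(1.6667) + (3.1667)·(2.6667) + (3.1667)·(-3.3333) + (-1.8333)·(-2.3333) + (-2.8333)·(1.6667)) / 5 = -1.6667/5 = -0.3333
  s[X_3,X_3] = ((-0.3333)·(-0.3333) + (1.6667)·(1.6667) + (2.6667)·(2.6667) + (-3.3333)·(-3.3333) + (-2.3333)·(-2.3333) + (1.6667)·(1.6667)) / 5 = 29.3333/5 = 5.8667
  Sample standard deviations s_i = √(s[i,i]):
  s(X_1) = √(6.7) = 2.5884
  s(X_2) = √(6.9667) = 2.6394
  s(X_3) = √(5.8667) = 2.4221

Step 3 — r_{ij} = s_{ij} / (s_i · s_j):
  r[X_1,X_1] = 1 (diagonal).
  r[X_1,X_2] = 0.9 / (2.5884 · 2.6394) = 0.9 / 6.832 = 0.1317
  r[X_1,X_3] = -5.2 / (2.5884 · 2.4221) = -5.2 / 6.2695 = -0.8294
  r[X_2,X_2] = 1 (diagonal).
  r[X_2,X_3] = -0.3333 / (2.6394 · 2.4221) = -0.3333 / 6.3931 = -0.0521
  r[X_3,X_3] = 1 (diagonal).

R is symmetric with unit diagonal. Assembling:

R = [[1, 0.1317, -0.8294],
 [0.1317, 1, -0.0521],
 [-0.8294, -0.0521, 1]]


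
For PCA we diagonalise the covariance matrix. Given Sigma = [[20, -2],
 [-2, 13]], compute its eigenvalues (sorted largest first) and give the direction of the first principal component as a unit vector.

Step 1 — characteristic polynomial of 2×2 Sigma:
  det(Sigma - λI) = λ² - trace · λ + det = 0.
  trace = 20 + 13 = 33, det = 20·13 - (-2)² = 256.
Step 2 — discriminant:
  Δ = trace² - 4·det = 1089 - 1024 = 65.
Step 3 — eigenvalues:
  λ = (trace ± √Δ)/2 = (33 ± 8.0623)/2,
  λ_1 = 20.5311,  λ_2 = 12.4689.

Step 4 — unit eigenvector for λ_1: solve (Sigma - λ_1 I)v = 0. First row:
  (20 - 20.5311)·v_x + (-2)·v_y = 0, i.e. (-0.5311)·v_x + (-2)·v_y = 0,
  so v ∝ (b, λ_1 - a) = (-2, 0.5311); multiply by -1 so the first entry is positive: u = (2, -0.5311).
  ||u|| = √((2)² + (-0.5311)²) = √(4.2821) ≈ 2.0693,
  v_1 = u/||u|| ≈ (0.9665, -0.2567) (||v_1|| = 1).

λ_1 = 20.5311,  λ_2 = 12.4689;  v_1 ≈ (0.9665, -0.2567)


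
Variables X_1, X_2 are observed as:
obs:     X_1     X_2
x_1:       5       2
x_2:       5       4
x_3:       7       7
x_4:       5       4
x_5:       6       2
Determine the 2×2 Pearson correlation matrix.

Step 1 — column means:
  mean(X_1) = (5 + 5 + 7 + 5 + 6) / 5 = 28/5 = 5.6
  mean(X_2) = (2 + 4 + 7 + 4 + 2) / 5 = 19/5 = 3.8

Step 2 — sample variances and covariances s[i,j] = (1/(n-1)) · Σ_k (x_{k,i} - mean_i) · (x_{k,j} - mean_j), with n-1 = 4:
  s[X_1,X_1] = ((-0.6)·(-0.6) + (-0.6)·(-0.6) + (1.4)·(1.4) + (-0.6)·(-0.6) + (0.4)·(0.4)) / 4 = 3.2/4 = 0.8
  s[X_1,X_2] = ((-0.6)·(-1.8) + (-0.6)·(0.2) + (1.4)·(3.2) + (-0.6)·(0.2) + (0.4)·(-1.8)) / 4 = 4.6/4 = 1.15
  s[X_2,X_2] = ((-1.8)·(-1.8) + (0.2)·(0.2) + (3.2)·(3.2) + (0.2)·(0.2) + (-1.8)·(-1.8)) / 4 = 16.8/4 = 4.2
  Sample standard deviations s_i = √(s[i,i]):
  s(X_1) = √(0.8) = 0.8944
  s(X_2) = √(4.2) = 2.0494

Step 3 — r_{ij} = s_{ij} / (s_i · s_j):
  r[X_1,X_1] = 1 (diagonal).
  r[X_1,X_2] = 1.15 / (0.8944 · 2.0494) = 1.15 / 1.833 = 0.6274
  r[X_2,X_2] = 1 (diagonal).

R is symmetric with unit diagonal. Assembling:

R = [[1, 0.6274],
 [0.6274, 1]]


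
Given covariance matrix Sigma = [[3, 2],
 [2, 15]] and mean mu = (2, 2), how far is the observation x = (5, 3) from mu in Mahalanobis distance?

Step 1 — centre the observation: (x - mu) = (3, 1).

Step 2 — invert Sigma. det(Sigma) = 3·15 - (2)² = 41.
  Sigma^{-1} = (1/det) · [[d, -b], [-b, a]] = [[0.3659, -0.0488],
 [-0.0488, 0.0732]].

Step 3 — form the quadratic (x - mu)^T · Sigma^{-1} · (x - mu):
  Sigma^{-1} · (x - mu) = (1.0488, -0.0732).
  (x - mu)^T · [Sigma^{-1} · (x - mu)] = (3)·(1.0488) + (1)·(-0.0732) = 3.0732.

Step 4 — take square root: d = √(3.0732) ≈ 1.753.

d(x, mu) = √(3.0732) ≈ 1.753


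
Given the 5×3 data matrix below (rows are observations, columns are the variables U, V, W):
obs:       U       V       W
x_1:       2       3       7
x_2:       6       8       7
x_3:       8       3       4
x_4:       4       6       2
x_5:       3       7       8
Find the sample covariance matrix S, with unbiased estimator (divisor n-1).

Step 1 — column means:
  mean(U) = (2 + 6 + 8 + 4 + 3) / 5 = 23/5 = 4.6
  mean(V) = (3 + 8 + 3 + 6 + 7) / 5 = 27/5 = 5.4
  mean(W) = (7 + 7 + 4 + 2 + 8) / 5 = 28/5 = 5.6

Step 2 — sample covariance S[i,j] = (1/(n-1)) · Σ_k (x_{k,i} - mean_i) · (x_{k,j} - mean_j), with n-1 = 4.
  S[U,U] = ((-2.6)·(-2.6) + (1.4)·(1.4) + (3.4)·(3.4) + (-0.6)·(-0.6) + (-1.6)·(-1.6)) / 4 = 23.2/4 = 5.8
  S[U,V] = ((-2.6)·(-2.4) + (1.4)·(2.6) + (3.4)·(-2.4) + (-0.6)·(0.6) + (-1.6)·(1.6)) / 4 = -1.2/4 = -0.3
  S[U,W] = ((-2.6)·(1.4) + (1.4)·(1.4) + (3.4)·(-1.6) + (-0.6)·(-3.6) + (-1.6)·(2.4)) / 4 = -8.8/4 = -2.2
  S[V,V] = ((-2.4)·(-2.4) + (2.6)·(2.6) + (-2.4)·(-2.4) + (0.6)·(0.6) + (1.6)·(1.6)) / 4 = 21.2/4 = 5.3
  S[V,W] = ((-2.4)·(1.4) + (2.6)·(1.4) + (-2.4)·(-1.6) + (0.6)·(-3.6) + (1.6)·(2.4)) / 4 = 5.8/4 = 1.45
  S[W,W] = ((1.4)·(1.4) + (1.4)·(1.4) + (-1.6)·(-1.6) + (-3.6)·(-3.6) + (2.4)·(2.4)) / 4 = 25.2/4 = 6.3

S is symmetric (S[j,i] = S[i,j]). Assembling:

S = [[5.8, -0.3, -2.2],
 [-0.3, 5.3, 1.45],
 [-2.2, 1.45, 6.3]]


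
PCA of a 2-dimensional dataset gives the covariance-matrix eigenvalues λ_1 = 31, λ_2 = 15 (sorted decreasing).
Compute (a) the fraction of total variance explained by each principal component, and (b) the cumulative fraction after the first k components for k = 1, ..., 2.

Step 1 — total variance = trace(Sigma) = Σ λ_i = 31 + 15 = 46.

Step 2 — fraction explained by component i = λ_i / Σ λ:
  PC1: 31/46 = 0.6739
  PC2: 15/46 = 0.3261

Step 3 — cumulative fraction after k components = (λ_1 + ... + λ_k) / Σ λ:
  k = 1: 31/46 = 0.6739
  k = 2: (31 + 15)/46 = 46/46 = 1

Summary (fraction, with percent):

explained: PC1 0.6739 (67.39%), PC2 0.3261 (32.61%);  cumulative: 0.6739, 1


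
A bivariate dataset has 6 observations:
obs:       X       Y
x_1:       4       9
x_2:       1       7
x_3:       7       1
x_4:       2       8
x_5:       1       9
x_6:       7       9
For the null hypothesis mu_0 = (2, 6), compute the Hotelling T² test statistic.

Step 1 — sample mean vector:
  mean(X) = (4 + 1 + 7 + 2 + 1 + 7) / 6 = 22/6 = 3.6667
  mean(Y) = (9 + 7 + 1 + 8 + 9 + 9) / 6 = 43/6 = 7.1667
  x̄ = (3.6667, 7.1667),  deviation x̄ - mu_0 = (3.6667, 7.1667) - (2, 6) = (1.6667, 1.1667).

Step 2 — sample covariance matrix, S[i,j] = (1/(n-1)) · Σ_k (x_{k,i} - mean_i) · (x_{k,j} - mean_j), divisor n-1 = 5:
  S[X,X] = ((0.3333)·(0.3333) + (-2.6667)·(-2.6667) + (3.3333)·(3.3333) + (-1.6667)·(-1.6667) + (-2.6667)·(-2.6667) + (3.3333)·(3.3333)) / 5 = 39.3333/5 = 7.8667
  S[X,Y] = ((0.3333)·(1.8333) + (-2.6667)·(-0.1667) + (3.3333)·(-6.1667) + (-1.6667)·(0.8333) + (-2.6667)·(1.8333) + (3.3333)·(1.8333)) / 5 = -19.6667/5 = -3.9333
  S[Y,Y] = ((1.8333)·(1.8333) + (-0.1667)·(-0.1667) + (-6.1667)·(-6.1667) + (0.8333)·(0.8333) + (1.8333)·(1.8333) + (1.8333)·(1.8333)) / 5 = 48.8333/5 = 9.7667
  S = [[7.8667, -3.9333],
 [-3.9333, 9.7667]].

Step 3 — invert S. det(S) = 7.8667·9.7667 - (-3.9333)² = 61.36.
  S^{-1} = (1/det) · [[d, -b], [-b, a]] = [[0.1592, 0.0641],
 [0.0641, 0.1282]].

Step 4 — quadratic form (x̄ - mu_0)^T · S^{-1} · (x̄ - mu_0):
  S^{-1} · (x̄ - mu_0) = (0.3401, 0.2564),
  (x̄ - mu_0)^T · [...] = (1.6667)·(0.3401) + (1.1667)·(0.2564) = 0.8659.

Step 5 — scale by n: T² = 6 · 0.8659 = 5.1956.

T² ≈ 5.1956


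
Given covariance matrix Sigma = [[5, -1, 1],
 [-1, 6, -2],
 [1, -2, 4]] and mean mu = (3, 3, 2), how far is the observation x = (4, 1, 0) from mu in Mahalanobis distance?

Step 1 — centre the observation: (x - mu) = (1, -2, -2).

Step 2 — invert Sigma (cofactor / det for 3×3, or solve directly):
  Sigma^{-1} = [[0.2128, 0.0213, -0.0426],
 [0.0213, 0.2021, 0.0957],
 [-0.0426, 0.0957, 0.3085]].

Step 3 — form the quadratic (x - mu)^T · Sigma^{-1} · (x - mu):
  Sigma^{-1} · (x - mu) = (0.2553, -0.5745, -0.8511).
  (x - mu)^T · [Sigma^{-1} · (x - mu)] = (1)·(0.2553) + (-2)·(-0.5745) + (-2)·(-0.8511) = 3.1064.

Step 4 — take square root: d = √(3.1064) ≈ 1.7625.

d(x, mu) = √(3.1064) ≈ 1.7625


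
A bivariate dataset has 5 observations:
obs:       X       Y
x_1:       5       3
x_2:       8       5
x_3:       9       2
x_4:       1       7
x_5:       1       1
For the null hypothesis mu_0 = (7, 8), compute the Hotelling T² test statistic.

Step 1 — sample mean vector:
  mean(X) = (5 + 8 + 9 + 1 + 1) / 5 = 24/5 = 4.8
  mean(Y) = (3 + 5 + 2 + 7 + 1) / 5 = 18/5 = 3.6
  x̄ = (4.8, 3.6),  deviation x̄ - mu_0 = (4.8, 3.6) - (7, 8) = (-2.2, -4.4).

Step 2 — sample covariance matrix, S[i,j] = (1/(n-1)) · Σ_k (x_{k,i} - mean_i) · (x_{k,j} - mean_j), divisor n-1 = 4:
  S[X,X] = ((0.2)·(0.2) + (3.2)·(3.2) + (4.2)·(4.2) + (-3.8)·(-3.8) + (-3.8)·(-3.8)) / 4 = 56.8/4 = 14.2
  S[X,Y] = ((0.2)·(-0.6) + (3.2)·(1.4) + (4.2)·(-1.6) + (-3.8)·(3.4) + (-3.8)·(-2.6)) / 4 = -5.4/4 = -1.35
  S[Y,Y] = ((-0.6)·(-0.6) + (1.4)·(1.4) + (-1.6)·(-1.6) + (3.4)·(3.4) + (-2.6)·(-2.6)) / 4 = 23.2/4 = 5.8
  S = [[14.2, -1.35],
 [-1.35, 5.8]].

Step 3 — invert S. det(S) = 14.2·5.8 - (-1.35)² = 80.5375.
  S^{-1} = (1/det) · [[d, -b], [-b, a]] = [[0.072, 0.0168],
 [0.0168, 0.1763]].

Step 4 — quadratic form (x̄ - mu_0)^T · S^{-1} · (x̄ - mu_0):
  S^{-1} · (x̄ - mu_0) = (-0.2322, -0.8127),
  (x̄ - mu_0)^T · [...] = (-2.2)·(-0.2322) + (-4.4)·(-0.8127) = 4.0865.

Step 5 — scale by n: T² = 5 · 4.0865 = 20.4327.

T² ≈ 20.4327


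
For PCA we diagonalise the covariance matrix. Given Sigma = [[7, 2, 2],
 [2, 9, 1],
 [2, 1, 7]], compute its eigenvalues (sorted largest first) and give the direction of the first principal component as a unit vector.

Step 1 — characteristic polynomial p(λ) = det(λI - Sigma) = λ³ - tr·λ² + c_1·λ - det, where tr = trace, c_1 = sum of the principal 2×2 minors, det = det(Sigma):
  tr = 7 + 9 + 7 = 23,
  c_1 = (7·9 - (2)²) + (7·7 - (2)²) + (9·7 - (1)²) = 59 + 45 + 62 = 166,
  det = 7·(9·7 - (1)²) - (2)·((2)·7 - (1)·(2)) + (2)·((2)·(1) - 9·(2)) = 7·(62) - (2)·(12) + (2)·(-16) = 378.
  So p(λ) = λ³ - 23λ² + 166λ - 378.
Step 2 — look for an integer root (rational root theorem: any rational root is an integer divisor of 378). Testing λ = 7:
  p(7) = 343 - 1127 + 1162 - 378 = 0  ✓
  Dividing out (λ - 7): p(λ) = (λ - 7)(λ² - 16λ + 54).
Step 3 — remaining eigenvalues from the quadratic λ² - 16λ + 54 = 0:
  Δ = 16² - 4·54 = 256 - 216 = 40,  λ = (16 ± √40)/2 = (16 ± 6.3246)/2 ≈ 11.1623 or 4.8377.
  Sorted: λ_1 = 11.1623,  λ_2 = 7,  λ_3 = 4.8377  (check: sum = 23 = tr ✓).

Step 4 — unit eigenvector for λ_1 ≈ 11.1623: v spans the null space of (Sigma - λ_1 I), whose rows are
  r_1 = (-4.1623, 2, 2),  r_2 = (2, -2.1623, 1),  r_3 = (2, 1, -4.1623).
  v is orthogonal to every row, so take v ∝ r_1 × r_2 = ((2)·(1) - (2)·(-2.1623), (2)·(2) - (-4.1623)·(1), (-4.1623)·(-2.1623) - (2)·(2)) ≈ (6.3246, 8.1623, 5).
  Let u = (6.3246, 8.1623, 5).
  ||u|| = √((6.3246)² + (8.1623)² + (5)²) = √(131.6228) ≈ 11.4727,  v_1 = u/||u|| ≈ (0.5513, 0.7115, 0.4358) (||v_1|| = 1).

λ_1 = 11.1623,  λ_2 = 7,  λ_3 = 4.8377;  v_1 ≈ (0.5513, 0.7115, 0.4358)


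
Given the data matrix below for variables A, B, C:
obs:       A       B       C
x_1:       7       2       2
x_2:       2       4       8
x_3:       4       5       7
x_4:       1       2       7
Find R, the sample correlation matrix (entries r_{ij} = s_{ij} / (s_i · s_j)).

Step 1 — column means:
  mean(A) = (7 + 2 + 4 + 1) / 4 = 14/4 = 3.5
  mean(B) = (2 + 4 + 5 + 2) / 4 = 13/4 = 3.25
  mean(C) = (2 + 8 + 7 + 7) / 4 = 24/4 = 6

Step 2 — sample variances and covariances s[i,j] = (1/(n-1)) · Σ_k (x_{k,i} - mean_i) · (x_{k,j} - mean_j), with n-1 = 3:
  s[A,A] = ((3.5)·(3.5) + (-1.5)·(-1.5) + (0.5)·(0.5) + (-2.5)·(-2.5)) / 3 = 21/3 = 7
  s[A,B] = ((3.5)·(-1.25) + (-1.5)·(0.75) + (0.5)·(1.75) + (-2.5)·(-1.25)) / 3 = -1.5/3 = -0.5
  s[A,C] = ((3.5)·(-4) + (-1.5)·(2) + (0.5)·(1) + (-2.5)·(1)) / 3 = -19/3 = -6.3333
  s[B,B] = ((-1.25)·(-1.25) + (0.75)·(0.75) + (1.75)·(1.75) + (-1.25)·(-1.25)) / 3 = 6.75/3 = 2.25
  s[B,C] = ((-1.25)·(-4) + (0.75)·(2) + (1.75)·(1) + (-1.25)·(1)) / 3 = 7/3 = 2.3333
  s[C,C] = ((-4)·(-4) + (2)·(2) + (1)·(1) + (1)·(1)) / 3 = 22/3 = 7.3333
  Sample standard deviations s_i = √(s[i,i]):
  s(A) = √(7) = 2.6458
  s(B) = √(2.25) = 1.5
  s(C) = √(7.3333) = 2.708

Step 3 — r_{ij} = s_{ij} / (s_i · s_j):
  r[A,A] = 1 (diagonal).
  r[A,B] = -0.5 / (2.6458 · 1.5) = -0.5 / 3.9686 = -0.126
  r[A,C] = -6.3333 / (2.6458 · 2.708) = -6.3333 / 7.1647 = -0.884
  r[B,B] = 1 (diagonal).
  r[B,C] = 2.3333 / (1.5 · 2.708) = 2.3333 / 4.062 = 0.5744
  r[C,C] = 1 (diagonal).

R is symmetric with unit diagonal. Assembling:

R = [[1, -0.126, -0.884],
 [-0.126, 1, 0.5744],
 [-0.884, 0.5744, 1]]


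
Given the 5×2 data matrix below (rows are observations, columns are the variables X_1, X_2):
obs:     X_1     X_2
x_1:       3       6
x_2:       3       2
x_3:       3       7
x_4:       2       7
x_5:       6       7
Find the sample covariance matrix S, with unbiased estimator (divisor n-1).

Step 1 — column means:
  mean(X_1) = (3 + 3 + 3 + 2 + 6) / 5 = 17/5 = 3.4
  mean(X_2) = (6 + 2 + 7 + 7 + 7) / 5 = 29/5 = 5.8

Step 2 — sample covariance S[i,j] = (1/(n-1)) · Σ_k (x_{k,i} - mean_i) · (x_{k,j} - mean_j), with n-1 = 4.
  S[X_1,X_1] = ((-0.4)·(-0.4) + (-0.4)·(-0.4) + (-0.4)·(-0.4) + (-1.4)·(-1.4) + (2.6)·(2.6)) / 4 = 9.2/4 = 2.3
  S[X_1,X_2] = ((-0.4)·(0.2) + (-0.4)·(-3.8) + (-0.4)·(1.2) + (-1.4)·(1.2) + (2.6)·(1.2)) / 4 = 2.4/4 = 0.6
  S[X_2,X_2] = ((0.2)·(0.2) + (-3.8)·(-3.8) + (1.2)·(1.2) + (1.2)·(1.2) + (1.2)·(1.2)) / 4 = 18.8/4 = 4.7

S is symmetric (S[j,i] = S[i,j]). Assembling:

S = [[2.3, 0.6],
 [0.6, 4.7]]


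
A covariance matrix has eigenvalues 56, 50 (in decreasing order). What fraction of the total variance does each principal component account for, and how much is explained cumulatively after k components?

Step 1 — total variance = trace(Sigma) = Σ λ_i = 56 + 50 = 106.

Step 2 — fraction explained by component i = λ_i / Σ λ:
  PC1: 56/106 = 0.5283
  PC2: 50/106 = 0.4717

Step 3 — cumulative fraction after k components = (λ_1 + ... + λ_k) / Σ λ:
  k = 1: 56/106 = 0.5283
  k = 2: (56 + 50)/106 = 106/106 = 1

Summary (fraction, with percent):

explained: PC1 0.5283 (52.83%), PC2 0.4717 (47.17%);  cumulative: 0.5283, 1


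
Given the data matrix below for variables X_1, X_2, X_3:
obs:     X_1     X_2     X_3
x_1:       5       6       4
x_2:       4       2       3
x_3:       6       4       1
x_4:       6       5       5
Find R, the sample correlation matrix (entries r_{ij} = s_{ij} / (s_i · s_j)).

Step 1 — column means:
  mean(X_1) = (5 + 4 + 6 + 6) / 4 = 21/4 = 5.25
  mean(X_2) = (6 + 2 + 4 + 5) / 4 = 17/4 = 4.25
  mean(X_3) = (4 + 3 + 1 + 5) / 4 = 13/4 = 3.25

Step 2 — sample variances and covariances s[i,j] = (1/(n-1)) · Σ_k (x_{k,i} - mean_i) · (x_{k,j} - mean_j), with n-1 = 3:
  s[X_1,X_1] = ((-0.25)·(-0.25) + (-1.25)·(-1.25) + (0.75)·(0.75) + (0.75)·(0.75)) / 3 = 2.75/3 = 0.9167
  s[X_1,X_2] = ((-0.25)·(1.75) + (-1.25)·(-2.25) + (0.75)·(-0.25) + (0.75)·(0.75)) / 3 = 2.75/3 = 0.9167
  s[X_1,X_3] = ((-0.25)·(0.75) + (-1.25)·(-0.25) + (0.75)·(-2.25) + (0.75)·(1.75)) / 3 = -0.25/3 = -0.0833
  s[X_2,X_2] = ((1.75)·(1.75) + (-2.25)·(-2.25) + (-0.25)·(-0.25) + (0.75)·(0.75)) / 3 = 8.75/3 = 2.9167
  s[X_2,X_3] = ((1.75)·(0.75) + (-2.25)·(-0.25) + (-0.25)·(-2.25) + (0.75)·(1.75)) / 3 = 3.75/3 = 1.25
  s[X_3,X_3] = ((0.75)·(0.75) + (-0.25)·(-0.25) + (-2.25)·(-2.25) + (1.75)·(1.75)) / 3 = 8.75/3 = 2.9167
  Sample standard deviations s_i = √(s[i,i]):
  s(X_1) = √(0.9167) = 0.9574
  s(X_2) = √(2.9167) = 1.7078
  s(X_3) = √(2.9167) = 1.7078

Step 3 — r_{ij} = s_{ij} / (s_i · s_j):
  r[X_1,X_1] = 1 (diagonal).
  r[X_1,X_2] = 0.9167 / (0.9574 · 1.7078) = 0.9167 / 1.6351 = 0.5606
  r[X_1,X_3] = -0.0833 / (0.9574 · 1.7078) = -0.0833 / 1.6351 = -0.051
  r[X_2,X_2] = 1 (diagonal).
  r[X_2,X_3] = 1.25 / (1.7078 · 1.7078) = 1.25 / 2.9167 = 0.4286
  r[X_3,X_3] = 1 (diagonal).

R is symmetric with unit diagonal. Assembling:

R = [[1, 0.5606, -0.051],
 [0.5606, 1, 0.4286],
 [-0.051, 0.4286, 1]]


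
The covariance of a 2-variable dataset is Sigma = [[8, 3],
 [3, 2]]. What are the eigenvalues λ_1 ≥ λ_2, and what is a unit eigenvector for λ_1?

Step 1 — characteristic polynomial of 2×2 Sigma:
  det(Sigma - λI) = λ² - trace · λ + det = 0.
  trace = 8 + 2 = 10, det = 8·2 - (3)² = 7.
Step 2 — discriminant:
  Δ = trace² - 4·det = 100 - 28 = 72.
Step 3 — eigenvalues:
  λ = (trace ± √Δ)/2 = (10 ± 8.4853)/2,
  λ_1 = 9.2426,  λ_2 = 0.7574.

Step 4 — unit eigenvector for λ_1: solve (Sigma - λ_1 I)v = 0. First row:
  (8 - 9.2426)·v_x + (3)·v_y = 0, i.e. (-1.2426)·v_x + (3)·v_y = 0,
  so v ∝ (b, λ_1 - a) = (3, 1.2426) = u.
  ||u|| = √((3)² + (1.2426)²) = √(10.5442) ≈ 3.2472,
  v_1 = u/||u|| ≈ (0.9239, 0.3827) (||v_1|| = 1).

λ_1 = 9.2426,  λ_2 = 0.7574;  v_1 ≈ (0.9239, 0.3827)


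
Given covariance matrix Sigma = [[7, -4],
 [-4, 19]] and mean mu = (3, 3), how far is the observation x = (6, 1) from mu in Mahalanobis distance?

Step 1 — centre the observation: (x - mu) = (3, -2).

Step 2 — invert Sigma. det(Sigma) = 7·19 - (-4)² = 117.
  Sigma^{-1} = (1/det) · [[d, -b], [-b, a]] = [[0.1624, 0.0342],
 [0.0342, 0.0598]].

Step 3 — form the quadratic (x - mu)^T · Sigma^{-1} · (x - mu):
  Sigma^{-1} · (x - mu) = (0.4188, -0.0171).
  (x - mu)^T · [Sigma^{-1} · (x - mu)] = (3)·(0.4188) + (-2)·(-0.0171) = 1.2906.

Step 4 — take square root: d = √(1.2906) ≈ 1.136.

d(x, mu) = √(1.2906) ≈ 1.136


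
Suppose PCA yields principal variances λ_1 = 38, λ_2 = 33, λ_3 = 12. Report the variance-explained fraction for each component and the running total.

Step 1 — total variance = trace(Sigma) = Σ λ_i = 38 + 33 + 12 = 83.

Step 2 — fraction explained by component i = λ_i / Σ λ:
  PC1: 38/83 = 0.4578
  PC2: 33/83 = 0.3976
  PC3: 12/83 = 0.1446

Step 3 — cumulative fraction after k components = (λ_1 + ... + λ_k) / Σ λ:
  k = 1: 38/83 = 0.4578
  k = 2: (38 + 33)/83 = 71/83 = 0.8554
  k = 3: (38 + 33 + 12)/83 = 83/83 = 1

Summary (fraction, with percent):

explained: PC1 0.4578 (45.78%), PC2 0.3976 (39.76%), PC3 0.1446 (14.46%);  cumulative: 0.4578, 0.8554, 1
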